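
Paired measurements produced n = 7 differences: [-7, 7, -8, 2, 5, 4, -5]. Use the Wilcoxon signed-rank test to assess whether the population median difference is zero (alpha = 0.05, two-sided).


Step 1: Drop any zero differences (none here) and take |d_i|.
|d| = [7, 7, 8, 2, 5, 4, 5]
Step 2: Midrank |d_i| (ties get averaged ranks).
ranks: |7|->5.5, |7|->5.5, |8|->7, |2|->1, |5|->3.5, |4|->2, |5|->3.5
Step 3: Attach original signs; sum ranks with positive sign and with negative sign.
W+ = 5.5 + 1 + 3.5 + 2 = 12
W- = 5.5 + 7 + 3.5 = 16
(Check: W+ + W- = 28 should equal n(n+1)/2 = 28.)
Step 4: Test statistic W = min(W+, W-) = 12.
Step 5: Ties in |d|, so use the tie-corrected normal approximation.
        E[W] = n(n+1)/4 = 7*8/4 = 14.
        Tie groups: |d|=5 (t=2), |d|=7 (t=2); sum(t^3 - t) = 12.
        Var[W] = n(n+1)(2n+1)/24 - sum(t^3-t)/48 = 840/24 - 12/48 = 34.75.
        z = (W - E[W]) / sqrt(Var[W]) = (12 - 14) / 5.8949 = -0.3393.
        Two-sided p = 2*Phi(z) = 0.734402.
Step 6: alpha = 0.05. fail to reject H0.

W+ = 12, W- = 16, W = min = 12, p = 0.734402, fail to reject H0.


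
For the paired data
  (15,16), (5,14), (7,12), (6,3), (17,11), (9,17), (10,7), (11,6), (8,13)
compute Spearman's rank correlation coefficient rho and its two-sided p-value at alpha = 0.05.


Step 1: Rank x and y separately (midranks; no ties here).
rank(x): 15->8, 5->1, 7->3, 6->2, 17->9, 9->5, 10->6, 11->7, 8->4
rank(y): 16->8, 14->7, 12->5, 3->1, 11->4, 17->9, 7->3, 6->2, 13->6
Step 2: d_i = R_x(i) - R_y(i); compute d_i^2.
  (8-8)^2=0, (1-7)^2=36, (3-5)^2=4, (2-1)^2=1, (9-4)^2=25, (5-9)^2=16, (6-3)^2=9, (7-2)^2=25, (4-6)^2=4
sum(d^2) = 120.
Step 3: rho = 1 - 6*120 / (9*(9^2 - 1)) = 1 - 720/720 = 0.000000.
Step 4: Under H0, t = rho * sqrt((n-2)/(1-rho^2)) = 0.0000 ~ t(7).
Step 5: Two-sided p-value from the t-distribution with 7 df = 1.000000.
Step 6: alpha = 0.05. fail to reject H0.

rho = 0.0000, p = 1.000000, fail to reject H0 at alpha = 0.05.


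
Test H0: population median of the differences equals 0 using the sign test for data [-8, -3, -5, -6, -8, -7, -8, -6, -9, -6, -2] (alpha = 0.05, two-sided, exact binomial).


Step 1: Discard zero differences. Original n = 11; n_eff = number of nonzero differences = 11.
Nonzero differences (with sign): -8, -3, -5, -6, -8, -7, -8, -6, -9, -6, -2
Step 2: Count signs: positive = 0, negative = 11.
Step 3: Under H0: P(positive) = 0.5, so the number of positives S ~ Bin(11, 0.5).
Step 4: Two-sided exact p-value = sum of Bin(11,0.5) probabilities at or below the observed probability = 0.000977.
Step 5: alpha = 0.05. reject H0.

n_eff = 11, pos = 0, neg = 11, p = 0.000977, reject H0.


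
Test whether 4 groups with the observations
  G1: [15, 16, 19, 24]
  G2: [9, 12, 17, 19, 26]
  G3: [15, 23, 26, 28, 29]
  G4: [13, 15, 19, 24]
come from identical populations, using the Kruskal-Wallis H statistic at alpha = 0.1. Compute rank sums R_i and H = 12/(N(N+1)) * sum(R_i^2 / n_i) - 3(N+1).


Step 1: Combine all N = 18 observations and assign midranks.
sorted (value, group, rank): (9,G2,1), (12,G2,2), (13,G4,3), (15,G1,5), (15,G3,5), (15,G4,5), (16,G1,7), (17,G2,8), (19,G1,10), (19,G2,10), (19,G4,10), (23,G3,12), (24,G1,13.5), (24,G4,13.5), (26,G2,15.5), (26,G3,15.5), (28,G3,17), (29,G3,18)
Step 2: Sum ranks within each group.
R_1 = 35.5 (n_1 = 4)
R_2 = 36.5 (n_2 = 5)
R_3 = 67.5 (n_3 = 5)
R_4 = 31.5 (n_4 = 4)
Step 3: H = 12/(N(N+1)) * sum(R_i^2/n_i) - 3(N+1)
     = 12/(18*19) * (35.5^2/4 + 36.5^2/5 + 67.5^2/5 + 31.5^2/4) - 3*19
     = 0.035088 * 1740.83 - 57
     = 4.081579.
Step 4: Ties present; correction factor C = 1 - 60/(18^3 - 18) = 0.989680. Corrected H = 4.081579 / 0.989680 = 4.124140.
Step 5: Under H0, H ~ chi^2(3); p-value = 0.248368.
Step 6: alpha = 0.1. fail to reject H0.

H = 4.1241, df = 3, p = 0.248368, fail to reject H0.


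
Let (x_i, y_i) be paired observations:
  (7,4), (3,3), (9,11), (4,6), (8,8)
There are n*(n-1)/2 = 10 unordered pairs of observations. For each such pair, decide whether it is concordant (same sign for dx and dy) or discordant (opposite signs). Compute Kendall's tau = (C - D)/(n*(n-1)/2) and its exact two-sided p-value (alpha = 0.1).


Step 1: Enumerate the 10 unordered pairs (i,j) with i<j and classify each by sign(x_j-x_i) * sign(y_j-y_i).
  (1,2):dx=-4,dy=-1->C; (1,3):dx=+2,dy=+7->C; (1,4):dx=-3,dy=+2->D; (1,5):dx=+1,dy=+4->C
  (2,3):dx=+6,dy=+8->C; (2,4):dx=+1,dy=+3->C; (2,5):dx=+5,dy=+5->C; (3,4):dx=-5,dy=-5->C
  (3,5):dx=-1,dy=-3->C; (4,5):dx=+4,dy=+2->C
Step 2: C = 9, D = 1, total pairs = 10.
Step 3: tau = (C - D)/(n(n-1)/2) = (9 - 1)/10 = 0.800000.
Step 4: Exact two-sided p-value (enumerate n! = 120 permutations of y under H0): p = 0.083333.
Step 5: alpha = 0.1. reject H0.

tau_b = 0.8000 (C=9, D=1), p = 0.083333, reject H0.


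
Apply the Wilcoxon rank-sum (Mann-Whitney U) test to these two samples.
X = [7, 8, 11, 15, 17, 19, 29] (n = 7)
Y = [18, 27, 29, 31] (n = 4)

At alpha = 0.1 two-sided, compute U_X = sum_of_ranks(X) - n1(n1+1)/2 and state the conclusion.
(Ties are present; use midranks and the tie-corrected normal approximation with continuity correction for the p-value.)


Step 1: Combine and sort all 11 observations; assign midranks.
sorted (value, group): (7,X), (8,X), (11,X), (15,X), (17,X), (18,Y), (19,X), (27,Y), (29,X), (29,Y), (31,Y)
ranks: 7->1, 8->2, 11->3, 15->4, 17->5, 18->6, 19->7, 27->8, 29->9.5, 29->9.5, 31->11
Step 2: Rank sum for X: R1 = 1 + 2 + 3 + 4 + 5 + 7 + 9.5 = 31.5.
Step 3: U_X = R1 - n1(n1+1)/2 = 31.5 - 7*8/2 = 31.5 - 28 = 3.5.
       U_Y = n1*n2 - U_X = 28 - 3.5 = 24.5.
Step 4: Ties are present, so use the tie-corrected normal approximation (with continuity correction) for the p-value.
Step 5: p-value = 0.058207; compare to alpha = 0.1. reject H0.

U_X = 3.5, p = 0.058207, reject H0 at alpha = 0.1.


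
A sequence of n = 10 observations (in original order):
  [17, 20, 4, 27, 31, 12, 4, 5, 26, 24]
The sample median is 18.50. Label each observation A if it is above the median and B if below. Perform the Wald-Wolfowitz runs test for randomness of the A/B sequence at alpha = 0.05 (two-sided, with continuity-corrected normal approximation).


Step 1: Compute median = 18.50; label A = above, B = below.
Labels in order: BABAABBBAA  (n_A = 5, n_B = 5)
Step 2: Count runs R = 6.
Step 3: Under H0 (random ordering), E[R] = 2*n_A*n_B/(n_A+n_B) + 1 = 2*5*5/10 + 1 = 6.0000.
        Var[R] = 2*n_A*n_B*(2*n_A*n_B - n_A - n_B) / ((n_A+n_B)^2 * (n_A+n_B-1)) = 2000/900 = 2.2222.
        SD[R] = 1.4907.
Step 4: R = E[R], so z = 0 with no continuity correction.
Step 5: Two-sided p-value via normal approximation = 2*(1 - Phi(|z|)) = 1.000000.
Step 6: alpha = 0.05. fail to reject H0.

R = 6, z = 0.0000, p = 1.000000, fail to reject H0.


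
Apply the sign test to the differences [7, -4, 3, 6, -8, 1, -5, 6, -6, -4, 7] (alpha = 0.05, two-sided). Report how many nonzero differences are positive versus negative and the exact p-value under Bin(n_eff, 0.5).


Step 1: Discard zero differences. Original n = 11; n_eff = number of nonzero differences = 11.
Nonzero differences (with sign): +7, -4, +3, +6, -8, +1, -5, +6, -6, -4, +7
Step 2: Count signs: positive = 6, negative = 5.
Step 3: Under H0: P(positive) = 0.5, so the number of positives S ~ Bin(11, 0.5).
Step 4: Two-sided exact p-value = sum of Bin(11,0.5) probabilities at or below the observed probability = 1.000000.
Step 5: alpha = 0.05. fail to reject H0.

n_eff = 11, pos = 6, neg = 5, p = 1.000000, fail to reject H0.


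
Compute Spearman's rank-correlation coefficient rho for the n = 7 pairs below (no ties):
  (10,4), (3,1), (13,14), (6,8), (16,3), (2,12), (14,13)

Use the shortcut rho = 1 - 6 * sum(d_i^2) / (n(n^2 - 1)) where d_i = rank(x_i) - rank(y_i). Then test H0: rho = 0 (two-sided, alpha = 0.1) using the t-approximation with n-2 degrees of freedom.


Step 1: Rank x and y separately (midranks; no ties here).
rank(x): 10->4, 3->2, 13->5, 6->3, 16->7, 2->1, 14->6
rank(y): 4->3, 1->1, 14->7, 8->4, 3->2, 12->5, 13->6
Step 2: d_i = R_x(i) - R_y(i); compute d_i^2.
  (4-3)^2=1, (2-1)^2=1, (5-7)^2=4, (3-4)^2=1, (7-2)^2=25, (1-5)^2=16, (6-6)^2=0
sum(d^2) = 48.
Step 3: rho = 1 - 6*48 / (7*(7^2 - 1)) = 1 - 288/336 = 0.142857.
Step 4: Under H0, t = rho * sqrt((n-2)/(1-rho^2)) = 0.3227 ~ t(5).
Step 5: Two-sided p-value from the t-distribution with 5 df = 0.759945.
Step 6: alpha = 0.1. fail to reject H0.

rho = 0.1429, p = 0.759945, fail to reject H0 at alpha = 0.1.


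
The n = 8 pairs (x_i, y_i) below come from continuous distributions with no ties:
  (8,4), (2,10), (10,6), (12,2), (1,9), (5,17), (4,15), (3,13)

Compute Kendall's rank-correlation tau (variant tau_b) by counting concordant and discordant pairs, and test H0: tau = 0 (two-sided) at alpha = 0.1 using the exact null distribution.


Step 1: Enumerate the 28 unordered pairs (i,j) with i<j and classify each by sign(x_j-x_i) * sign(y_j-y_i).
  (1,2):dx=-6,dy=+6->D; (1,3):dx=+2,dy=+2->C; (1,4):dx=+4,dy=-2->D; (1,5):dx=-7,dy=+5->D
  (1,6):dx=-3,dy=+13->D; (1,7):dx=-4,dy=+11->D; (1,8):dx=-5,dy=+9->D; (2,3):dx=+8,dy=-4->D
  (2,4):dx=+10,dy=-8->D; (2,5):dx=-1,dy=-1->C; (2,6):dx=+3,dy=+7->C; (2,7):dx=+2,dy=+5->C
  (2,8):dx=+1,dy=+3->C; (3,4):dx=+2,dy=-4->D; (3,5):dx=-9,dy=+3->D; (3,6):dx=-5,dy=+11->D
  (3,7):dx=-6,dy=+9->D; (3,8):dx=-7,dy=+7->D; (4,5):dx=-11,dy=+7->D; (4,6):dx=-7,dy=+15->D
  (4,7):dx=-8,dy=+13->D; (4,8):dx=-9,dy=+11->D; (5,6):dx=+4,dy=+8->C; (5,7):dx=+3,dy=+6->C
  (5,8):dx=+2,dy=+4->C; (6,7):dx=-1,dy=-2->C; (6,8):dx=-2,dy=-4->C; (7,8):dx=-1,dy=-2->C
Step 2: C = 11, D = 17, total pairs = 28.
Step 3: tau = (C - D)/(n(n-1)/2) = (11 - 17)/28 = -0.214286.
Step 4: Exact two-sided p-value (enumerate n! = 40320 permutations of y under H0): p = 0.548413.
Step 5: alpha = 0.1. fail to reject H0.

tau_b = -0.2143 (C=11, D=17), p = 0.548413, fail to reject H0.


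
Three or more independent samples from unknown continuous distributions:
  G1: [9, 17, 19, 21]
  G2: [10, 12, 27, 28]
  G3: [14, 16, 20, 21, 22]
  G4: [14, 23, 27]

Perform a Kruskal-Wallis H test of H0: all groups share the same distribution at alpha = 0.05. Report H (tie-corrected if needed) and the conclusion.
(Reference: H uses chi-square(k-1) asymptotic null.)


Step 1: Combine all N = 16 observations and assign midranks.
sorted (value, group, rank): (9,G1,1), (10,G2,2), (12,G2,3), (14,G3,4.5), (14,G4,4.5), (16,G3,6), (17,G1,7), (19,G1,8), (20,G3,9), (21,G1,10.5), (21,G3,10.5), (22,G3,12), (23,G4,13), (27,G2,14.5), (27,G4,14.5), (28,G2,16)
Step 2: Sum ranks within each group.
R_1 = 26.5 (n_1 = 4)
R_2 = 35.5 (n_2 = 4)
R_3 = 42 (n_3 = 5)
R_4 = 32 (n_4 = 3)
Step 3: H = 12/(N(N+1)) * sum(R_i^2/n_i) - 3(N+1)
     = 12/(16*17) * (26.5^2/4 + 35.5^2/4 + 42^2/5 + 32^2/3) - 3*17
     = 0.044118 * 1184.76 - 51
     = 1.268750.
Step 4: Ties present; correction factor C = 1 - 18/(16^3 - 16) = 0.995588. Corrected H = 1.268750 / 0.995588 = 1.274372.
Step 5: Under H0, H ~ chi^2(3); p-value = 0.735227.
Step 6: alpha = 0.05. fail to reject H0.

H = 1.2744, df = 3, p = 0.735227, fail to reject H0.


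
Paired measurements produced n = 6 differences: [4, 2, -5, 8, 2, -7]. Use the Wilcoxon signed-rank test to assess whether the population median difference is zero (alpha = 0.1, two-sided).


Step 1: Drop any zero differences (none here) and take |d_i|.
|d| = [4, 2, 5, 8, 2, 7]
Step 2: Midrank |d_i| (ties get averaged ranks).
ranks: |4|->3, |2|->1.5, |5|->4, |8|->6, |2|->1.5, |7|->5
Step 3: Attach original signs; sum ranks with positive sign and with negative sign.
W+ = 3 + 1.5 + 6 + 1.5 = 12
W- = 4 + 5 = 9
(Check: W+ + W- = 21 should equal n(n+1)/2 = 21.)
Step 4: Test statistic W = min(W+, W-) = 9.
Step 5: Ties in |d|, so use the tie-corrected normal approximation.
        E[W] = n(n+1)/4 = 6*7/4 = 10.5.
        Tie groups: |d|=2 (t=2); sum(t^3 - t) = 6.
        Var[W] = n(n+1)(2n+1)/24 - sum(t^3-t)/48 = 546/24 - 6/48 = 22.625.
        z = (W - E[W]) / sqrt(Var[W]) = (9 - 10.5) / 4.7566 = -0.3154.
        Two-sided p = 2*Phi(z) = 0.752494.
Step 6: alpha = 0.1. fail to reject H0.

W+ = 12, W- = 9, W = min = 9, p = 0.752494, fail to reject H0.


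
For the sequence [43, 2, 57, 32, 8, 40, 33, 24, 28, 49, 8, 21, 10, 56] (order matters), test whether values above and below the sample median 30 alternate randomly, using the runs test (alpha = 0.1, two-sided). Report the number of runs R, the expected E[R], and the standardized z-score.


Step 1: Compute median = 30; label A = above, B = below.
Labels in order: ABAABAABBABBBA  (n_A = 7, n_B = 7)
Step 2: Count runs R = 9.
Step 3: Under H0 (random ordering), E[R] = 2*n_A*n_B/(n_A+n_B) + 1 = 2*7*7/14 + 1 = 8.0000.
        Var[R] = 2*n_A*n_B*(2*n_A*n_B - n_A - n_B) / ((n_A+n_B)^2 * (n_A+n_B-1)) = 8232/2548 = 3.2308.
        SD[R] = 1.7974.
Step 4: Continuity-corrected z = (R - 0.5 - E[R]) / SD[R] = (9 - 0.5 - 8.0000) / 1.7974 = 0.2782.
Step 5: Two-sided p-value via normal approximation = 2*(1 - Phi(|z|)) = 0.780879.
Step 6: alpha = 0.1. fail to reject H0.

R = 9, z = 0.2782, p = 0.780879, fail to reject H0.


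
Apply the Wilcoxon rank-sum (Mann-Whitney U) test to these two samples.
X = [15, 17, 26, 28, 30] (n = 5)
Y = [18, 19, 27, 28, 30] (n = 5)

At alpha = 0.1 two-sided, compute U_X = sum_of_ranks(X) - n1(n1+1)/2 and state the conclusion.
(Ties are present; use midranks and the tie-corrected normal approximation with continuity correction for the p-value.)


Step 1: Combine and sort all 10 observations; assign midranks.
sorted (value, group): (15,X), (17,X), (18,Y), (19,Y), (26,X), (27,Y), (28,X), (28,Y), (30,X), (30,Y)
ranks: 15->1, 17->2, 18->3, 19->4, 26->5, 27->6, 28->7.5, 28->7.5, 30->9.5, 30->9.5
Step 2: Rank sum for X: R1 = 1 + 2 + 5 + 7.5 + 9.5 = 25.
Step 3: U_X = R1 - n1(n1+1)/2 = 25 - 5*6/2 = 25 - 15 = 10.
       U_Y = n1*n2 - U_X = 25 - 10 = 15.
Step 4: Ties are present, so use the tie-corrected normal approximation (with continuity correction) for the p-value.
Step 5: p-value = 0.674236; compare to alpha = 0.1. fail to reject H0.

U_X = 10, p = 0.674236, fail to reject H0 at alpha = 0.1.


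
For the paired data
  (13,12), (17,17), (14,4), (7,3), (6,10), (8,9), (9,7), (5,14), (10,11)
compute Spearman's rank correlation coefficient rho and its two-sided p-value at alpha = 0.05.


Step 1: Rank x and y separately (midranks; no ties here).
rank(x): 13->7, 17->9, 14->8, 7->3, 6->2, 8->4, 9->5, 5->1, 10->6
rank(y): 12->7, 17->9, 4->2, 3->1, 10->5, 9->4, 7->3, 14->8, 11->6
Step 2: d_i = R_x(i) - R_y(i); compute d_i^2.
  (7-7)^2=0, (9-9)^2=0, (8-2)^2=36, (3-1)^2=4, (2-5)^2=9, (4-4)^2=0, (5-3)^2=4, (1-8)^2=49, (6-6)^2=0
sum(d^2) = 102.
Step 3: rho = 1 - 6*102 / (9*(9^2 - 1)) = 1 - 612/720 = 0.150000.
Step 4: Under H0, t = rho * sqrt((n-2)/(1-rho^2)) = 0.4014 ~ t(7).
Step 5: Two-sided p-value from the t-distribution with 7 df = 0.700094.
Step 6: alpha = 0.05. fail to reject H0.

rho = 0.1500, p = 0.700094, fail to reject H0 at alpha = 0.05.


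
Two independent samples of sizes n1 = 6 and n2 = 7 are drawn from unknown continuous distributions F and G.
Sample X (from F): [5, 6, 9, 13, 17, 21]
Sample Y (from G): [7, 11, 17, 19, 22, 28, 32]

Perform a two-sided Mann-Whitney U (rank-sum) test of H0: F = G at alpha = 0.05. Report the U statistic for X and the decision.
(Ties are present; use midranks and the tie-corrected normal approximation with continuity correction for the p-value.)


Step 1: Combine and sort all 13 observations; assign midranks.
sorted (value, group): (5,X), (6,X), (7,Y), (9,X), (11,Y), (13,X), (17,X), (17,Y), (19,Y), (21,X), (22,Y), (28,Y), (32,Y)
ranks: 5->1, 6->2, 7->3, 9->4, 11->5, 13->6, 17->7.5, 17->7.5, 19->9, 21->10, 22->11, 28->12, 32->13
Step 2: Rank sum for X: R1 = 1 + 2 + 4 + 6 + 7.5 + 10 = 30.5.
Step 3: U_X = R1 - n1(n1+1)/2 = 30.5 - 6*7/2 = 30.5 - 21 = 9.5.
       U_Y = n1*n2 - U_X = 42 - 9.5 = 32.5.
Step 4: Ties are present, so use the tie-corrected normal approximation (with continuity correction) for the p-value.
Step 5: p-value = 0.115582; compare to alpha = 0.05. fail to reject H0.

U_X = 9.5, p = 0.115582, fail to reject H0 at alpha = 0.05.


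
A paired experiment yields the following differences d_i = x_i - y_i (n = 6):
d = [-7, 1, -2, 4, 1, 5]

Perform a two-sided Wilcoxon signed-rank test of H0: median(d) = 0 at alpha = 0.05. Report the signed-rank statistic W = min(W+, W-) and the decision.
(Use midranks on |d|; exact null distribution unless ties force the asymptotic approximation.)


Step 1: Drop any zero differences (none here) and take |d_i|.
|d| = [7, 1, 2, 4, 1, 5]
Step 2: Midrank |d_i| (ties get averaged ranks).
ranks: |7|->6, |1|->1.5, |2|->3, |4|->4, |1|->1.5, |5|->5
Step 3: Attach original signs; sum ranks with positive sign and with negative sign.
W+ = 1.5 + 4 + 1.5 + 5 = 12
W- = 6 + 3 = 9
(Check: W+ + W- = 21 should equal n(n+1)/2 = 21.)
Step 4: Test statistic W = min(W+, W-) = 9.
Step 5: Ties in |d|, so use the tie-corrected normal approximation.
        E[W] = n(n+1)/4 = 6*7/4 = 10.5.
        Tie groups: |d|=1 (t=2); sum(t^3 - t) = 6.
        Var[W] = n(n+1)(2n+1)/24 - sum(t^3-t)/48 = 546/24 - 6/48 = 22.625.
        z = (W - E[W]) / sqrt(Var[W]) = (9 - 10.5) / 4.7566 = -0.3154.
        Two-sided p = 2*Phi(z) = 0.752494.
Step 6: alpha = 0.05. fail to reject H0.

W+ = 12, W- = 9, W = min = 9, p = 0.752494, fail to reject H0.


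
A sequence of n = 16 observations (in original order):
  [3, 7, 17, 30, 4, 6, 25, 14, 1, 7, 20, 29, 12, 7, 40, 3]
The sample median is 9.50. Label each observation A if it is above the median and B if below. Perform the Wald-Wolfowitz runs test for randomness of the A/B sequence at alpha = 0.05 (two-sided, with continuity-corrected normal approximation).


Step 1: Compute median = 9.50; label A = above, B = below.
Labels in order: BBAABBAABBAAABAB  (n_A = 8, n_B = 8)
Step 2: Count runs R = 9.
Step 3: Under H0 (random ordering), E[R] = 2*n_A*n_B/(n_A+n_B) + 1 = 2*8*8/16 + 1 = 9.0000.
        Var[R] = 2*n_A*n_B*(2*n_A*n_B - n_A - n_B) / ((n_A+n_B)^2 * (n_A+n_B-1)) = 14336/3840 = 3.7333.
        SD[R] = 1.9322.
Step 4: R = E[R], so z = 0 with no continuity correction.
Step 5: Two-sided p-value via normal approximation = 2*(1 - Phi(|z|)) = 1.000000.
Step 6: alpha = 0.05. fail to reject H0.

R = 9, z = 0.0000, p = 1.000000, fail to reject H0.


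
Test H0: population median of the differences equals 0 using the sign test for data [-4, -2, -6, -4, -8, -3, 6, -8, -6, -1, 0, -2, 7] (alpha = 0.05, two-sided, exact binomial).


Step 1: Discard zero differences. Original n = 13; n_eff = number of nonzero differences = 12.
Nonzero differences (with sign): -4, -2, -6, -4, -8, -3, +6, -8, -6, -1, -2, +7
Step 2: Count signs: positive = 2, negative = 10.
Step 3: Under H0: P(positive) = 0.5, so the number of positives S ~ Bin(12, 0.5).
Step 4: Two-sided exact p-value = sum of Bin(12,0.5) probabilities at or below the observed probability = 0.038574.
Step 5: alpha = 0.05. reject H0.

n_eff = 12, pos = 2, neg = 10, p = 0.038574, reject H0.


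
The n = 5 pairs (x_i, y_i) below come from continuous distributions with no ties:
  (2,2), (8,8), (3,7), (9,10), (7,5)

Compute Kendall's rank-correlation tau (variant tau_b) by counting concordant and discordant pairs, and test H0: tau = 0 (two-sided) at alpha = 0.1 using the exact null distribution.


Step 1: Enumerate the 10 unordered pairs (i,j) with i<j and classify each by sign(x_j-x_i) * sign(y_j-y_i).
  (1,2):dx=+6,dy=+6->C; (1,3):dx=+1,dy=+5->C; (1,4):dx=+7,dy=+8->C; (1,5):dx=+5,dy=+3->C
  (2,3):dx=-5,dy=-1->C; (2,4):dx=+1,dy=+2->C; (2,5):dx=-1,dy=-3->C; (3,4):dx=+6,dy=+3->C
  (3,5):dx=+4,dy=-2->D; (4,5):dx=-2,dy=-5->C
Step 2: C = 9, D = 1, total pairs = 10.
Step 3: tau = (C - D)/(n(n-1)/2) = (9 - 1)/10 = 0.800000.
Step 4: Exact two-sided p-value (enumerate n! = 120 permutations of y under H0): p = 0.083333.
Step 5: alpha = 0.1. reject H0.

tau_b = 0.8000 (C=9, D=1), p = 0.083333, reject H0.


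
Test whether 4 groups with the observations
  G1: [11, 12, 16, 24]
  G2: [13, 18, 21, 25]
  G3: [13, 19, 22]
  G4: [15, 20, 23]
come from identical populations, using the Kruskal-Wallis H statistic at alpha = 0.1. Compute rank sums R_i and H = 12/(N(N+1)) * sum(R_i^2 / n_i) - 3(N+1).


Step 1: Combine all N = 14 observations and assign midranks.
sorted (value, group, rank): (11,G1,1), (12,G1,2), (13,G2,3.5), (13,G3,3.5), (15,G4,5), (16,G1,6), (18,G2,7), (19,G3,8), (20,G4,9), (21,G2,10), (22,G3,11), (23,G4,12), (24,G1,13), (25,G2,14)
Step 2: Sum ranks within each group.
R_1 = 22 (n_1 = 4)
R_2 = 34.5 (n_2 = 4)
R_3 = 22.5 (n_3 = 3)
R_4 = 26 (n_4 = 3)
Step 3: H = 12/(N(N+1)) * sum(R_i^2/n_i) - 3(N+1)
     = 12/(14*15) * (22^2/4 + 34.5^2/4 + 22.5^2/3 + 26^2/3) - 3*15
     = 0.057143 * 812.646 - 45
     = 1.436905.
Step 4: Ties present; correction factor C = 1 - 6/(14^3 - 14) = 0.997802. Corrected H = 1.436905 / 0.997802 = 1.440070.
Step 5: Under H0, H ~ chi^2(3); p-value = 0.696170.
Step 6: alpha = 0.1. fail to reject H0.

H = 1.4401, df = 3, p = 0.696170, fail to reject H0.


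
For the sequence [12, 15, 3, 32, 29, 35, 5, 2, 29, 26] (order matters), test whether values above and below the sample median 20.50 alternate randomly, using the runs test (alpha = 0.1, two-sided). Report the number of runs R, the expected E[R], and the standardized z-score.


Step 1: Compute median = 20.50; label A = above, B = below.
Labels in order: BBBAAABBAA  (n_A = 5, n_B = 5)
Step 2: Count runs R = 4.
Step 3: Under H0 (random ordering), E[R] = 2*n_A*n_B/(n_A+n_B) + 1 = 2*5*5/10 + 1 = 6.0000.
        Var[R] = 2*n_A*n_B*(2*n_A*n_B - n_A - n_B) / ((n_A+n_B)^2 * (n_A+n_B-1)) = 2000/900 = 2.2222.
        SD[R] = 1.4907.
Step 4: Continuity-corrected z = (R + 0.5 - E[R]) / SD[R] = (4 + 0.5 - 6.0000) / 1.4907 = -1.0062.
Step 5: Two-sided p-value via normal approximation = 2*(1 - Phi(|z|)) = 0.314305.
Step 6: alpha = 0.1. fail to reject H0.

R = 4, z = -1.0062, p = 0.314305, fail to reject H0.


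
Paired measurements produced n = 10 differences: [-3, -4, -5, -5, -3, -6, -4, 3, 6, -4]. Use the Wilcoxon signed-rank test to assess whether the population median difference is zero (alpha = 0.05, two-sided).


Step 1: Drop any zero differences (none here) and take |d_i|.
|d| = [3, 4, 5, 5, 3, 6, 4, 3, 6, 4]
Step 2: Midrank |d_i| (ties get averaged ranks).
ranks: |3|->2, |4|->5, |5|->7.5, |5|->7.5, |3|->2, |6|->9.5, |4|->5, |3|->2, |6|->9.5, |4|->5
Step 3: Attach original signs; sum ranks with positive sign and with negative sign.
W+ = 2 + 9.5 = 11.5
W- = 2 + 5 + 7.5 + 7.5 + 2 + 9.5 + 5 + 5 = 43.5
(Check: W+ + W- = 55 should equal n(n+1)/2 = 55.)
Step 4: Test statistic W = min(W+, W-) = 11.5.
Step 5: Ties in |d|, so use the tie-corrected normal approximation.
        E[W] = n(n+1)/4 = 10*11/4 = 27.5.
        Tie groups: |d|=3 (t=3), |d|=4 (t=3), |d|=5 (t=2), |d|=6 (t=2); sum(t^3 - t) = 60.
        Var[W] = n(n+1)(2n+1)/24 - sum(t^3-t)/48 = 2310/24 - 60/48 = 95.
        z = (W - E[W]) / sqrt(Var[W]) = (11.5 - 27.5) / 9.7468 = -1.6416.
        Two-sided p = 2*Phi(z) = 0.100680.
Step 6: alpha = 0.05. fail to reject H0.

W+ = 11.5, W- = 43.5, W = min = 11.5, p = 0.100680, fail to reject H0.


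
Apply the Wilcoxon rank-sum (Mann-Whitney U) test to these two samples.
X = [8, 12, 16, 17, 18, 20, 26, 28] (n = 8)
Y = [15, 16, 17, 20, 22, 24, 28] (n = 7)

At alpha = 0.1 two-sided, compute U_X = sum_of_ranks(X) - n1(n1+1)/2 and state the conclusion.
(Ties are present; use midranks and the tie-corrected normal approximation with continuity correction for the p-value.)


Step 1: Combine and sort all 15 observations; assign midranks.
sorted (value, group): (8,X), (12,X), (15,Y), (16,X), (16,Y), (17,X), (17,Y), (18,X), (20,X), (20,Y), (22,Y), (24,Y), (26,X), (28,X), (28,Y)
ranks: 8->1, 12->2, 15->3, 16->4.5, 16->4.5, 17->6.5, 17->6.5, 18->8, 20->9.5, 20->9.5, 22->11, 24->12, 26->13, 28->14.5, 28->14.5
Step 2: Rank sum for X: R1 = 1 + 2 + 4.5 + 6.5 + 8 + 9.5 + 13 + 14.5 = 59.
Step 3: U_X = R1 - n1(n1+1)/2 = 59 - 8*9/2 = 59 - 36 = 23.
       U_Y = n1*n2 - U_X = 56 - 23 = 33.
Step 4: Ties are present, so use the tie-corrected normal approximation (with continuity correction) for the p-value.
Step 5: p-value = 0.601222; compare to alpha = 0.1. fail to reject H0.

U_X = 23, p = 0.601222, fail to reject H0 at alpha = 0.1.


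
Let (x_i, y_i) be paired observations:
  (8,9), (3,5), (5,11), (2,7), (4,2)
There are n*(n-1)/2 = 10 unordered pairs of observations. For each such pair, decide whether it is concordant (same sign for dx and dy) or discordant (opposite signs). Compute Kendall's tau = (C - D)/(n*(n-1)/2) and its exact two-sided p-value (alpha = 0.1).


Step 1: Enumerate the 10 unordered pairs (i,j) with i<j and classify each by sign(x_j-x_i) * sign(y_j-y_i).
  (1,2):dx=-5,dy=-4->C; (1,3):dx=-3,dy=+2->D; (1,4):dx=-6,dy=-2->C; (1,5):dx=-4,dy=-7->C
  (2,3):dx=+2,dy=+6->C; (2,4):dx=-1,dy=+2->D; (2,5):dx=+1,dy=-3->D; (3,4):dx=-3,dy=-4->C
  (3,5):dx=-1,dy=-9->C; (4,5):dx=+2,dy=-5->D
Step 2: C = 6, D = 4, total pairs = 10.
Step 3: tau = (C - D)/(n(n-1)/2) = (6 - 4)/10 = 0.200000.
Step 4: Exact two-sided p-value (enumerate n! = 120 permutations of y under H0): p = 0.816667.
Step 5: alpha = 0.1. fail to reject H0.

tau_b = 0.2000 (C=6, D=4), p = 0.816667, fail to reject H0.


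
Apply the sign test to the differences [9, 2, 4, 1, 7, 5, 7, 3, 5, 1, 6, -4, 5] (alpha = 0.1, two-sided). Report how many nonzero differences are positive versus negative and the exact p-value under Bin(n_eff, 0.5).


Step 1: Discard zero differences. Original n = 13; n_eff = number of nonzero differences = 13.
Nonzero differences (with sign): +9, +2, +4, +1, +7, +5, +7, +3, +5, +1, +6, -4, +5
Step 2: Count signs: positive = 12, negative = 1.
Step 3: Under H0: P(positive) = 0.5, so the number of positives S ~ Bin(13, 0.5).
Step 4: Two-sided exact p-value = sum of Bin(13,0.5) probabilities at or below the observed probability = 0.003418.
Step 5: alpha = 0.1. reject H0.

n_eff = 13, pos = 12, neg = 1, p = 0.003418, reject H0.


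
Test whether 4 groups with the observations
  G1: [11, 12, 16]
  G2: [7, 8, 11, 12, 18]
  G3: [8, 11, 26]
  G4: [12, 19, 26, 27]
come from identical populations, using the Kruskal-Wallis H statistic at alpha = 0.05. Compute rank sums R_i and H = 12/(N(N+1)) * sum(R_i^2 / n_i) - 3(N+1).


Step 1: Combine all N = 15 observations and assign midranks.
sorted (value, group, rank): (7,G2,1), (8,G2,2.5), (8,G3,2.5), (11,G1,5), (11,G2,5), (11,G3,5), (12,G1,8), (12,G2,8), (12,G4,8), (16,G1,10), (18,G2,11), (19,G4,12), (26,G3,13.5), (26,G4,13.5), (27,G4,15)
Step 2: Sum ranks within each group.
R_1 = 23 (n_1 = 3)
R_2 = 27.5 (n_2 = 5)
R_3 = 21 (n_3 = 3)
R_4 = 48.5 (n_4 = 4)
Step 3: H = 12/(N(N+1)) * sum(R_i^2/n_i) - 3(N+1)
     = 12/(15*16) * (23^2/3 + 27.5^2/5 + 21^2/3 + 48.5^2/4) - 3*16
     = 0.050000 * 1062.65 - 48
     = 5.132292.
Step 4: Ties present; correction factor C = 1 - 60/(15^3 - 15) = 0.982143. Corrected H = 5.132292 / 0.982143 = 5.225606.
Step 5: Under H0, H ~ chi^2(3); p-value = 0.156003.
Step 6: alpha = 0.05. fail to reject H0.

H = 5.2256, df = 3, p = 0.156003, fail to reject H0.


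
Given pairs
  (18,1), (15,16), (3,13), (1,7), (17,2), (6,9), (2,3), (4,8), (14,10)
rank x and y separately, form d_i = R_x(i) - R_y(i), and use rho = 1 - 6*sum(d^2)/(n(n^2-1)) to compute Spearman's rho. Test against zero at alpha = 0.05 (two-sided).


Step 1: Rank x and y separately (midranks; no ties here).
rank(x): 18->9, 15->7, 3->3, 1->1, 17->8, 6->5, 2->2, 4->4, 14->6
rank(y): 1->1, 16->9, 13->8, 7->4, 2->2, 9->6, 3->3, 8->5, 10->7
Step 2: d_i = R_x(i) - R_y(i); compute d_i^2.
  (9-1)^2=64, (7-9)^2=4, (3-8)^2=25, (1-4)^2=9, (8-2)^2=36, (5-6)^2=1, (2-3)^2=1, (4-5)^2=1, (6-7)^2=1
sum(d^2) = 142.
Step 3: rho = 1 - 6*142 / (9*(9^2 - 1)) = 1 - 852/720 = -0.183333.
Step 4: Under H0, t = rho * sqrt((n-2)/(1-rho^2)) = -0.4934 ~ t(7).
Step 5: Two-sided p-value from the t-distribution with 7 df = 0.636820.
Step 6: alpha = 0.05. fail to reject H0.

rho = -0.1833, p = 0.636820, fail to reject H0 at alpha = 0.05.


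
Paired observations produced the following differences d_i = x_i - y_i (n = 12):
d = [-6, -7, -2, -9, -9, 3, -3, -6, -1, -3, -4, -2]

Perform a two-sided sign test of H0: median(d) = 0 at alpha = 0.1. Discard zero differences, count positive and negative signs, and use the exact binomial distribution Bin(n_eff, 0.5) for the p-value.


Step 1: Discard zero differences. Original n = 12; n_eff = number of nonzero differences = 12.
Nonzero differences (with sign): -6, -7, -2, -9, -9, +3, -3, -6, -1, -3, -4, -2
Step 2: Count signs: positive = 1, negative = 11.
Step 3: Under H0: P(positive) = 0.5, so the number of positives S ~ Bin(12, 0.5).
Step 4: Two-sided exact p-value = sum of Bin(12,0.5) probabilities at or below the observed probability = 0.006348.
Step 5: alpha = 0.1. reject H0.

n_eff = 12, pos = 1, neg = 11, p = 0.006348, reject H0.


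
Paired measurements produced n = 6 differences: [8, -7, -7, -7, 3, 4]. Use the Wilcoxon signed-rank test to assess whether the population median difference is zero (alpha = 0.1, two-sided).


Step 1: Drop any zero differences (none here) and take |d_i|.
|d| = [8, 7, 7, 7, 3, 4]
Step 2: Midrank |d_i| (ties get averaged ranks).
ranks: |8|->6, |7|->4, |7|->4, |7|->4, |3|->1, |4|->2
Step 3: Attach original signs; sum ranks with positive sign and with negative sign.
W+ = 6 + 1 + 2 = 9
W- = 4 + 4 + 4 = 12
(Check: W+ + W- = 21 should equal n(n+1)/2 = 21.)
Step 4: Test statistic W = min(W+, W-) = 9.
Step 5: Ties in |d|, so use the tie-corrected normal approximation.
        E[W] = n(n+1)/4 = 6*7/4 = 10.5.
        Tie groups: |d|=7 (t=3); sum(t^3 - t) = 24.
        Var[W] = n(n+1)(2n+1)/24 - sum(t^3-t)/48 = 546/24 - 24/48 = 22.25.
        z = (W - E[W]) / sqrt(Var[W]) = (9 - 10.5) / 4.7170 = -0.3180.
        Two-sided p = 2*Phi(z) = 0.750485.
Step 6: alpha = 0.1. fail to reject H0.

W+ = 9, W- = 12, W = min = 9, p = 0.750485, fail to reject H0.


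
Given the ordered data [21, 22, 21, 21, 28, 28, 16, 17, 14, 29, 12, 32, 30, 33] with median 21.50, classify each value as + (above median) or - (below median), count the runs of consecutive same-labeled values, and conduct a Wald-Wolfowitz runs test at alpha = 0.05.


Step 1: Compute median = 21.50; label A = above, B = below.
Labels in order: BABBAABBBABAAA  (n_A = 7, n_B = 7)
Step 2: Count runs R = 8.
Step 3: Under H0 (random ordering), E[R] = 2*n_A*n_B/(n_A+n_B) + 1 = 2*7*7/14 + 1 = 8.0000.
        Var[R] = 2*n_A*n_B*(2*n_A*n_B - n_A - n_B) / ((n_A+n_B)^2 * (n_A+n_B-1)) = 8232/2548 = 3.2308.
        SD[R] = 1.7974.
Step 4: R = E[R], so z = 0 with no continuity correction.
Step 5: Two-sided p-value via normal approximation = 2*(1 - Phi(|z|)) = 1.000000.
Step 6: alpha = 0.05. fail to reject H0.

R = 8, z = 0.0000, p = 1.000000, fail to reject H0.


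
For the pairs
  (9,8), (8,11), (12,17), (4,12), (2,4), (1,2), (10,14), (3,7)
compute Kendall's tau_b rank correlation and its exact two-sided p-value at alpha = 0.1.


Step 1: Enumerate the 28 unordered pairs (i,j) with i<j and classify each by sign(x_j-x_i) * sign(y_j-y_i).
  (1,2):dx=-1,dy=+3->D; (1,3):dx=+3,dy=+9->C; (1,4):dx=-5,dy=+4->D; (1,5):dx=-7,dy=-4->C
  (1,6):dx=-8,dy=-6->C; (1,7):dx=+1,dy=+6->C; (1,8):dx=-6,dy=-1->C; (2,3):dx=+4,dy=+6->C
  (2,4):dx=-4,dy=+1->D; (2,5):dx=-6,dy=-7->C; (2,6):dx=-7,dy=-9->C; (2,7):dx=+2,dy=+3->C
  (2,8):dx=-5,dy=-4->C; (3,4):dx=-8,dy=-5->C; (3,5):dx=-10,dy=-13->C; (3,6):dx=-11,dy=-15->C
  (3,7):dx=-2,dy=-3->C; (3,8):dx=-9,dy=-10->C; (4,5):dx=-2,dy=-8->C; (4,6):dx=-3,dy=-10->C
  (4,7):dx=+6,dy=+2->C; (4,8):dx=-1,dy=-5->C; (5,6):dx=-1,dy=-2->C; (5,7):dx=+8,dy=+10->C
  (5,8):dx=+1,dy=+3->C; (6,7):dx=+9,dy=+12->C; (6,8):dx=+2,dy=+5->C; (7,8):dx=-7,dy=-7->C
Step 2: C = 25, D = 3, total pairs = 28.
Step 3: tau = (C - D)/(n(n-1)/2) = (25 - 3)/28 = 0.785714.
Step 4: Exact two-sided p-value (enumerate n! = 40320 permutations of y under H0): p = 0.005506.
Step 5: alpha = 0.1. reject H0.

tau_b = 0.7857 (C=25, D=3), p = 0.005506, reject H0.


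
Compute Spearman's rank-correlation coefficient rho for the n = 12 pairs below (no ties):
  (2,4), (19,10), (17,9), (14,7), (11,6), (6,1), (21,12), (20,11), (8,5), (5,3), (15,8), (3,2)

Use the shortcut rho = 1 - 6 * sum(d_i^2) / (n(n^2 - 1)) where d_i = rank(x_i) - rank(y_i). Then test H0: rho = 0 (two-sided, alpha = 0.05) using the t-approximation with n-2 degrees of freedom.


Step 1: Rank x and y separately (midranks; no ties here).
rank(x): 2->1, 19->10, 17->9, 14->7, 11->6, 6->4, 21->12, 20->11, 8->5, 5->3, 15->8, 3->2
rank(y): 4->4, 10->10, 9->9, 7->7, 6->6, 1->1, 12->12, 11->11, 5->5, 3->3, 8->8, 2->2
Step 2: d_i = R_x(i) - R_y(i); compute d_i^2.
  (1-4)^2=9, (10-10)^2=0, (9-9)^2=0, (7-7)^2=0, (6-6)^2=0, (4-1)^2=9, (12-12)^2=0, (11-11)^2=0, (5-5)^2=0, (3-3)^2=0, (8-8)^2=0, (2-2)^2=0
sum(d^2) = 18.
Step 3: rho = 1 - 6*18 / (12*(12^2 - 1)) = 1 - 108/1716 = 0.937063.
Step 4: Under H0, t = rho * sqrt((n-2)/(1-rho^2)) = 8.4868 ~ t(10).
Step 5: Two-sided p-value from the t-distribution with 10 df = 0.000007.
Step 6: alpha = 0.05. reject H0.

rho = 0.9371, p = 0.000007, reject H0 at alpha = 0.05.


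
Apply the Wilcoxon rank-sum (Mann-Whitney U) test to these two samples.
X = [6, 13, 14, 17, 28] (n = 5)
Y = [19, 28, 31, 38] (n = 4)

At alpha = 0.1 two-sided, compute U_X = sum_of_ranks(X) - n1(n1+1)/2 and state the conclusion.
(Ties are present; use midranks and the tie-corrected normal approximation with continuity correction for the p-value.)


Step 1: Combine and sort all 9 observations; assign midranks.
sorted (value, group): (6,X), (13,X), (14,X), (17,X), (19,Y), (28,X), (28,Y), (31,Y), (38,Y)
ranks: 6->1, 13->2, 14->3, 17->4, 19->5, 28->6.5, 28->6.5, 31->8, 38->9
Step 2: Rank sum for X: R1 = 1 + 2 + 3 + 4 + 6.5 = 16.5.
Step 3: U_X = R1 - n1(n1+1)/2 = 16.5 - 5*6/2 = 16.5 - 15 = 1.5.
       U_Y = n1*n2 - U_X = 20 - 1.5 = 18.5.
Step 4: Ties are present, so use the tie-corrected normal approximation (with continuity correction) for the p-value.
Step 5: p-value = 0.049090; compare to alpha = 0.1. reject H0.

U_X = 1.5, p = 0.049090, reject H0 at alpha = 0.1.


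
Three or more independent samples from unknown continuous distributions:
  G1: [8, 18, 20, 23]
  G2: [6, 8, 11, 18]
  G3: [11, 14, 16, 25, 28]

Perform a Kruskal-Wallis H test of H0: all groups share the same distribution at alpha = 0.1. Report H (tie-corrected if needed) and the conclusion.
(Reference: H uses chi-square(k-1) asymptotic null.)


Step 1: Combine all N = 13 observations and assign midranks.
sorted (value, group, rank): (6,G2,1), (8,G1,2.5), (8,G2,2.5), (11,G2,4.5), (11,G3,4.5), (14,G3,6), (16,G3,7), (18,G1,8.5), (18,G2,8.5), (20,G1,10), (23,G1,11), (25,G3,12), (28,G3,13)
Step 2: Sum ranks within each group.
R_1 = 32 (n_1 = 4)
R_2 = 16.5 (n_2 = 4)
R_3 = 42.5 (n_3 = 5)
Step 3: H = 12/(N(N+1)) * sum(R_i^2/n_i) - 3(N+1)
     = 12/(13*14) * (32^2/4 + 16.5^2/4 + 42.5^2/5) - 3*14
     = 0.065934 * 685.312 - 42
     = 3.185440.
Step 4: Ties present; correction factor C = 1 - 18/(13^3 - 13) = 0.991758. Corrected H = 3.185440 / 0.991758 = 3.211911.
Step 5: Under H0, H ~ chi^2(2); p-value = 0.200698.
Step 6: alpha = 0.1. fail to reject H0.

H = 3.2119, df = 2, p = 0.200698, fail to reject H0.


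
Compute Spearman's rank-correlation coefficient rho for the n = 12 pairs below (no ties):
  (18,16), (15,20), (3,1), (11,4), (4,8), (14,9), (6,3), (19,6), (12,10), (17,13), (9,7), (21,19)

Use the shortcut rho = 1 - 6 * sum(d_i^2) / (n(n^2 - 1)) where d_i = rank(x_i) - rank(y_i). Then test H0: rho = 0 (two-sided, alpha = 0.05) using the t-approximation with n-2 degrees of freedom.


Step 1: Rank x and y separately (midranks; no ties here).
rank(x): 18->10, 15->8, 3->1, 11->5, 4->2, 14->7, 6->3, 19->11, 12->6, 17->9, 9->4, 21->12
rank(y): 16->10, 20->12, 1->1, 4->3, 8->6, 9->7, 3->2, 6->4, 10->8, 13->9, 7->5, 19->11
Step 2: d_i = R_x(i) - R_y(i); compute d_i^2.
  (10-10)^2=0, (8-12)^2=16, (1-1)^2=0, (5-3)^2=4, (2-6)^2=16, (7-7)^2=0, (3-2)^2=1, (11-4)^2=49, (6-8)^2=4, (9-9)^2=0, (4-5)^2=1, (12-11)^2=1
sum(d^2) = 92.
Step 3: rho = 1 - 6*92 / (12*(12^2 - 1)) = 1 - 552/1716 = 0.678322.
Step 4: Under H0, t = rho * sqrt((n-2)/(1-rho^2)) = 2.9194 ~ t(10).
Step 5: Two-sided p-value from the t-distribution with 10 df = 0.015317.
Step 6: alpha = 0.05. reject H0.

rho = 0.6783, p = 0.015317, reject H0 at alpha = 0.05.


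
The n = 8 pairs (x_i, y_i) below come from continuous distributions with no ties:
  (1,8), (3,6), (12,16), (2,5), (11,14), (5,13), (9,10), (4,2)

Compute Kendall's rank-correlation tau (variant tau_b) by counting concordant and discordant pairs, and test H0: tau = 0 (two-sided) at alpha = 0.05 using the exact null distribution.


Step 1: Enumerate the 28 unordered pairs (i,j) with i<j and classify each by sign(x_j-x_i) * sign(y_j-y_i).
  (1,2):dx=+2,dy=-2->D; (1,3):dx=+11,dy=+8->C; (1,4):dx=+1,dy=-3->D; (1,5):dx=+10,dy=+6->C
  (1,6):dx=+4,dy=+5->C; (1,7):dx=+8,dy=+2->C; (1,8):dx=+3,dy=-6->D; (2,3):dx=+9,dy=+10->C
  (2,4):dx=-1,dy=-1->C; (2,5):dx=+8,dy=+8->C; (2,6):dx=+2,dy=+7->C; (2,7):dx=+6,dy=+4->C
  (2,8):dx=+1,dy=-4->D; (3,4):dx=-10,dy=-11->C; (3,5):dx=-1,dy=-2->C; (3,6):dx=-7,dy=-3->C
  (3,7):dx=-3,dy=-6->C; (3,8):dx=-8,dy=-14->C; (4,5):dx=+9,dy=+9->C; (4,6):dx=+3,dy=+8->C
  (4,7):dx=+7,dy=+5->C; (4,8):dx=+2,dy=-3->D; (5,6):dx=-6,dy=-1->C; (5,7):dx=-2,dy=-4->C
  (5,8):dx=-7,dy=-12->C; (6,7):dx=+4,dy=-3->D; (6,8):dx=-1,dy=-11->C; (7,8):dx=-5,dy=-8->C
Step 2: C = 22, D = 6, total pairs = 28.
Step 3: tau = (C - D)/(n(n-1)/2) = (22 - 6)/28 = 0.571429.
Step 4: Exact two-sided p-value (enumerate n! = 40320 permutations of y under H0): p = 0.061012.
Step 5: alpha = 0.05. fail to reject H0.

tau_b = 0.5714 (C=22, D=6), p = 0.061012, fail to reject H0.


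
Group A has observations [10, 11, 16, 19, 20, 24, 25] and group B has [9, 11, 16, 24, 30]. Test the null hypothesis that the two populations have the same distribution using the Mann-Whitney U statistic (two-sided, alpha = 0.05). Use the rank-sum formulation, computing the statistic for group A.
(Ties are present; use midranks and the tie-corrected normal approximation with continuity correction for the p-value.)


Step 1: Combine and sort all 12 observations; assign midranks.
sorted (value, group): (9,Y), (10,X), (11,X), (11,Y), (16,X), (16,Y), (19,X), (20,X), (24,X), (24,Y), (25,X), (30,Y)
ranks: 9->1, 10->2, 11->3.5, 11->3.5, 16->5.5, 16->5.5, 19->7, 20->8, 24->9.5, 24->9.5, 25->11, 30->12
Step 2: Rank sum for X: R1 = 2 + 3.5 + 5.5 + 7 + 8 + 9.5 + 11 = 46.5.
Step 3: U_X = R1 - n1(n1+1)/2 = 46.5 - 7*8/2 = 46.5 - 28 = 18.5.
       U_Y = n1*n2 - U_X = 35 - 18.5 = 16.5.
Step 4: Ties are present, so use the tie-corrected normal approximation (with continuity correction) for the p-value.
Step 5: p-value = 0.934942; compare to alpha = 0.05. fail to reject H0.

U_X = 18.5, p = 0.934942, fail to reject H0 at alpha = 0.05.


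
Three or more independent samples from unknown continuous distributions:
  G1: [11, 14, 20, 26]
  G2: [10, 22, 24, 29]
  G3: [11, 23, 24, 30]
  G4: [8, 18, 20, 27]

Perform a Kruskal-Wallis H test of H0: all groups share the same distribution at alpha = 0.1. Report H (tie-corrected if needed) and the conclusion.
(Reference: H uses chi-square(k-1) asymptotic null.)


Step 1: Combine all N = 16 observations and assign midranks.
sorted (value, group, rank): (8,G4,1), (10,G2,2), (11,G1,3.5), (11,G3,3.5), (14,G1,5), (18,G4,6), (20,G1,7.5), (20,G4,7.5), (22,G2,9), (23,G3,10), (24,G2,11.5), (24,G3,11.5), (26,G1,13), (27,G4,14), (29,G2,15), (30,G3,16)
Step 2: Sum ranks within each group.
R_1 = 29 (n_1 = 4)
R_2 = 37.5 (n_2 = 4)
R_3 = 41 (n_3 = 4)
R_4 = 28.5 (n_4 = 4)
Step 3: H = 12/(N(N+1)) * sum(R_i^2/n_i) - 3(N+1)
     = 12/(16*17) * (29^2/4 + 37.5^2/4 + 41^2/4 + 28.5^2/4) - 3*17
     = 0.044118 * 1185.12 - 51
     = 1.284926.
Step 4: Ties present; correction factor C = 1 - 18/(16^3 - 16) = 0.995588. Corrected H = 1.284926 / 0.995588 = 1.290620.
Step 5: Under H0, H ~ chi^2(3); p-value = 0.731362.
Step 6: alpha = 0.1. fail to reject H0.

H = 1.2906, df = 3, p = 0.731362, fail to reject H0.


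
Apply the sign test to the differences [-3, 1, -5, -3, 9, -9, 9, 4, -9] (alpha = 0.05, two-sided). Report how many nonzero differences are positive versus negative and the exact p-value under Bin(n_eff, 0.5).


Step 1: Discard zero differences. Original n = 9; n_eff = number of nonzero differences = 9.
Nonzero differences (with sign): -3, +1, -5, -3, +9, -9, +9, +4, -9
Step 2: Count signs: positive = 4, negative = 5.
Step 3: Under H0: P(positive) = 0.5, so the number of positives S ~ Bin(9, 0.5).
Step 4: Two-sided exact p-value = sum of Bin(9,0.5) probabilities at or below the observed probability = 1.000000.
Step 5: alpha = 0.05. fail to reject H0.

n_eff = 9, pos = 4, neg = 5, p = 1.000000, fail to reject H0.
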